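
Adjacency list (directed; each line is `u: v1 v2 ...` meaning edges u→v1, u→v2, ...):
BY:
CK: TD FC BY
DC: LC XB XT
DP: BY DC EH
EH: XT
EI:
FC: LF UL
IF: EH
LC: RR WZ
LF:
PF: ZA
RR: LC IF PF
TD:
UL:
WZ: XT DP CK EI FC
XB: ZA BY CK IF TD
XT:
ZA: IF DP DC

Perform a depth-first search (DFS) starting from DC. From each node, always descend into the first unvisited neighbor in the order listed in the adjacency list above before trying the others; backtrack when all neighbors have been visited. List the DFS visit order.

Visit DC
DC → LC
LC → RR
RR → IF
IF → EH
EH → XT
RR → PF
PF → ZA
ZA → DP
DP → BY
LC → WZ
WZ → CK
CK → TD
CK → FC
FC → LF
FC → UL
WZ → EI
DC → XB

DC, LC, RR, IF, EH, XT, PF, ZA, DP, BY, WZ, CK, TD, FC, LF, UL, EI, XB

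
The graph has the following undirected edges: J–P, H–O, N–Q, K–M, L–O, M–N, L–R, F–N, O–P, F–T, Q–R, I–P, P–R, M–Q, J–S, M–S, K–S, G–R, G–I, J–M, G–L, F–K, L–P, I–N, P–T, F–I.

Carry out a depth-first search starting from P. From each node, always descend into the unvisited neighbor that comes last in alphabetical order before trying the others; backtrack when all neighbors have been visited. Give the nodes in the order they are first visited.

P -> T -> F -> N -> Q -> R -> L -> O -> H -> G -> I -> M -> S -> K -> J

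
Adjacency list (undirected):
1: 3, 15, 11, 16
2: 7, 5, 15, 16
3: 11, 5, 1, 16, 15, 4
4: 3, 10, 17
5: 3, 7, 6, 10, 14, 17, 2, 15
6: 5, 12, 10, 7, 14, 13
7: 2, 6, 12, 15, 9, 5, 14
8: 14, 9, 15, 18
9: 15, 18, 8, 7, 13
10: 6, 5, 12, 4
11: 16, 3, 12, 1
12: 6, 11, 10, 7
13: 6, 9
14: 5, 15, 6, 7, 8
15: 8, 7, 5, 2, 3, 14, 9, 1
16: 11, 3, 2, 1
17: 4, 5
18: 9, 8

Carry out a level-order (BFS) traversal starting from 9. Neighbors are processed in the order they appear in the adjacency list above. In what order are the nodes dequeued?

Visit 9; enqueue 15, 18, 8, 7, 13 → queue [15, 18, 8, 7, 13]
Visit 15; enqueue 5, 2, 3, 14, 1 → queue [18, 8, 7, 13, 5, 2, 3, 14, 1]
Visit 18 → queue [8, 7, 13, 5, 2, 3, 14, 1]
Visit 8 → queue [7, 13, 5, 2, 3, 14, 1]
Visit 7; enqueue 6, 12 → queue [13, 5, 2, 3, 14, 1, 6, 12]
Visit 13 → queue [5, 2, 3, 14, 1, 6, 12]
Visit 5; enqueue 10, 17 → queue [2, 3, 14, 1, 6, 12, 10, 17]
Visit 2; enqueue 16 → queue [3, 14, 1, 6, 12, 10, 17, 16]
Visit 3; enqueue 11, 4 → queue [14, 1, 6, 12, 10, 17, 16, 11, 4]
Visit 14 → queue [1, 6, 12, 10, 17, 16, 11, 4]
Visit 1 → queue [6, 12, 10, 17, 16, 11, 4]
Visit 6 → queue [12, 10, 17, 16, 11, 4]
Visit 12 → queue [10, 17, 16, 11, 4]
Visit 10 → queue [17, 16, 11, 4]
Visit 17 → queue [16, 11, 4]
Visit 16 → queue [11, 4]
Visit 11 → queue [4]
Visit 4 → queue []

9 15 18 8 7 13 5 2 3 14 1 6 12 10 17 16 11 4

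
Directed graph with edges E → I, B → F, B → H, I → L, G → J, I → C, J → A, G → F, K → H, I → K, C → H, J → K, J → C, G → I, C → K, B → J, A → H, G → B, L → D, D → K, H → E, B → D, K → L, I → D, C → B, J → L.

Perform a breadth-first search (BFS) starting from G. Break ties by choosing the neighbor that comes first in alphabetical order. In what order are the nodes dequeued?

G, B, F, I, J, D, H, C, K, L, A, E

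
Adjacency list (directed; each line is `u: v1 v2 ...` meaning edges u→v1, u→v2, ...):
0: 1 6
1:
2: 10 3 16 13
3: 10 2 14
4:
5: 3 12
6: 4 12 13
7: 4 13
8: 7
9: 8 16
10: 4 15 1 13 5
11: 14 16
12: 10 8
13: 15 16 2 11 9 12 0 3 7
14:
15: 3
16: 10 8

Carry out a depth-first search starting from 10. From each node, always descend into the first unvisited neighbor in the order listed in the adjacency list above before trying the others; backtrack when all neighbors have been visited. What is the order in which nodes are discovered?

10 → 4 → 15 → 3 → 2 → 16 → 8 → 7 → 13 → 11 → 14 → 9 → 12 → 0 → 1 → 6 → 5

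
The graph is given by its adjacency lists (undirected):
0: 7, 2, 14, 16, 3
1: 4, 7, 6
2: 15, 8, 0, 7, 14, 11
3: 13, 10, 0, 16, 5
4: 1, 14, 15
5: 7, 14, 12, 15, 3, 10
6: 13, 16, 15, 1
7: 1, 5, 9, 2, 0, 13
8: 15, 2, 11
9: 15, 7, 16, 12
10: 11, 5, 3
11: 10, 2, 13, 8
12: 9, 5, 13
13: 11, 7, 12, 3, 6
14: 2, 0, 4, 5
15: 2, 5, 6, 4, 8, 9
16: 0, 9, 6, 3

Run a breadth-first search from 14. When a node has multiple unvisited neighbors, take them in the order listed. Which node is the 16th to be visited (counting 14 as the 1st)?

9

Visit 14; enqueue 2, 0, 4, 5 → queue [2, 0, 4, 5]
Visit 2; enqueue 15, 8, 7, 11 → queue [0, 4, 5, 15, 8, 7, 11]
Visit 0; enqueue 16, 3 → queue [4, 5, 15, 8, 7, 11, 16, 3]
Visit 4; enqueue 1 → queue [5, 15, 8, 7, 11, 16, 3, 1]
Visit 5; enqueue 12, 10 → queue [15, 8, 7, 11, 16, 3, 1, 12, 10]
Visit 15; enqueue 6, 9 → queue [8, 7, 11, 16, 3, 1, 12, 10, 6, 9]
Visit 8 → queue [7, 11, 16, 3, 1, 12, 10, 6, 9]
Visit 7; enqueue 13 → queue [11, 16, 3, 1, 12, 10, 6, 9, 13]
Visit 11 → queue [16, 3, 1, 12, 10, 6, 9, 13]
Visit 16 → queue [3, 1, 12, 10, 6, 9, 13]
Visit 3 → queue [1, 12, 10, 6, 9, 13]
Visit 1 → queue [12, 10, 6, 9, 13]
Visit 12 → queue [10, 6, 9, 13]
Visit 10 → queue [6, 9, 13]
Visit 6 → queue [9, 13]
Visit 9 → queue [13]
Visit 13 → queue []

Visit order: 14, 2, 0, 4, 5, 15, 8, 7, 11, 16, 3, 1, 12, 10, 6, 9, 13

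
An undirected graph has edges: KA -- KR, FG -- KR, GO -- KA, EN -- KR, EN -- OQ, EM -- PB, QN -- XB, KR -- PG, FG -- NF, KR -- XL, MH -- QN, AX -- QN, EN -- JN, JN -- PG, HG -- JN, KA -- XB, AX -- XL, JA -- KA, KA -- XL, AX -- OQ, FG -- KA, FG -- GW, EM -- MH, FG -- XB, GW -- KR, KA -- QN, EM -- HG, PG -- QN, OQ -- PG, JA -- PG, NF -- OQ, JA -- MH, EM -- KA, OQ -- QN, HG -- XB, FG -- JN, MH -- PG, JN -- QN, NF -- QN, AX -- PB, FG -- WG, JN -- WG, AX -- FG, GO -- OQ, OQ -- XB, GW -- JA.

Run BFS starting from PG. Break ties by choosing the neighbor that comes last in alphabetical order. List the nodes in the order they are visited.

Visit PG; enqueue QN, OQ, MH, KR, JN, JA → queue [QN, OQ, MH, KR, JN, JA]
Visit QN; enqueue XB, NF, KA, AX → queue [OQ, MH, KR, JN, JA, XB, NF, KA, AX]
Visit OQ; enqueue GO, EN → queue [MH, KR, JN, JA, XB, NF, KA, AX, GO, EN]
Visit MH; enqueue EM → queue [KR, JN, JA, XB, NF, KA, AX, GO, EN, EM]
Visit KR; enqueue XL, GW, FG → queue [JN, JA, XB, NF, KA, AX, GO, EN, EM, XL, GW, FG]
Visit JN; enqueue WG, HG → queue [JA, XB, NF, KA, AX, GO, EN, EM, XL, GW, FG, WG, HG]
Visit JA → queue [XB, NF, KA, AX, GO, EN, EM, XL, GW, FG, WG, HG]
Visit XB → queue [NF, KA, AX, GO, EN, EM, XL, GW, FG, WG, HG]
Visit NF → queue [KA, AX, GO, EN, EM, XL, GW, FG, WG, HG]
Visit KA → queue [AX, GO, EN, EM, XL, GW, FG, WG, HG]
Visit AX; enqueue PB → queue [GO, EN, EM, XL, GW, FG, WG, HG, PB]
Visit GO → queue [EN, EM, XL, GW, FG, WG, HG, PB]
Visit EN → queue [EM, XL, GW, FG, WG, HG, PB]
Visit EM → queue [XL, GW, FG, WG, HG, PB]
Visit XL → queue [GW, FG, WG, HG, PB]
Visit GW → queue [FG, WG, HG, PB]
Visit FG → queue [WG, HG, PB]
Visit WG → queue [HG, PB]
Visit HG → queue [PB]
Visit PB → queue []

PG, QN, OQ, MH, KR, JN, JA, XB, NF, KA, AX, GO, EN, EM, XL, GW, FG, WG, HG, PB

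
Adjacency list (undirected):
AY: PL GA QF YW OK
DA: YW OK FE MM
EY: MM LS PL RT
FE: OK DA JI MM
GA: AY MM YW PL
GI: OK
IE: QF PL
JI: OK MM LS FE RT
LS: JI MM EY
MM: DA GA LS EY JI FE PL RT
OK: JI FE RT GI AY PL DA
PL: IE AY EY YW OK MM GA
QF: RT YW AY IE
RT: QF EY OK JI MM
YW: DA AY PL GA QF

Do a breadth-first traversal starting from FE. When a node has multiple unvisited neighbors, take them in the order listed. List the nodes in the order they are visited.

FE -> OK -> DA -> JI -> MM -> RT -> GI -> AY -> PL -> YW -> LS -> GA -> EY -> QF -> IE

Visit FE; enqueue OK, DA, JI, MM → queue [OK, DA, JI, MM]
Visit OK; enqueue RT, GI, AY, PL → queue [DA, JI, MM, RT, GI, AY, PL]
Visit DA; enqueue YW → queue [JI, MM, RT, GI, AY, PL, YW]
Visit JI; enqueue LS → queue [MM, RT, GI, AY, PL, YW, LS]
Visit MM; enqueue GA, EY → queue [RT, GI, AY, PL, YW, LS, GA, EY]
Visit RT; enqueue QF → queue [GI, AY, PL, YW, LS, GA, EY, QF]
Visit GI → queue [AY, PL, YW, LS, GA, EY, QF]
Visit AY → queue [PL, YW, LS, GA, EY, QF]
Visit PL; enqueue IE → queue [YW, LS, GA, EY, QF, IE]
Visit YW → queue [LS, GA, EY, QF, IE]
Visit LS → queue [GA, EY, QF, IE]
Visit GA → queue [EY, QF, IE]
Visit EY → queue [QF, IE]
Visit QF → queue [IE]
Visit IE → queue []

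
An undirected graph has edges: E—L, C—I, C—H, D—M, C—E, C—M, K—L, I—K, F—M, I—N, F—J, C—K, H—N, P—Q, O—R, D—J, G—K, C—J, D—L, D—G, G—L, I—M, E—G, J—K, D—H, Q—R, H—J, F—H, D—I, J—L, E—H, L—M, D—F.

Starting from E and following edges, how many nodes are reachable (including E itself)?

BFS from E visits: E, C, G, H, L, I, J, K, M, D, F, N
Reachable nodes: 12 of 16 total.

12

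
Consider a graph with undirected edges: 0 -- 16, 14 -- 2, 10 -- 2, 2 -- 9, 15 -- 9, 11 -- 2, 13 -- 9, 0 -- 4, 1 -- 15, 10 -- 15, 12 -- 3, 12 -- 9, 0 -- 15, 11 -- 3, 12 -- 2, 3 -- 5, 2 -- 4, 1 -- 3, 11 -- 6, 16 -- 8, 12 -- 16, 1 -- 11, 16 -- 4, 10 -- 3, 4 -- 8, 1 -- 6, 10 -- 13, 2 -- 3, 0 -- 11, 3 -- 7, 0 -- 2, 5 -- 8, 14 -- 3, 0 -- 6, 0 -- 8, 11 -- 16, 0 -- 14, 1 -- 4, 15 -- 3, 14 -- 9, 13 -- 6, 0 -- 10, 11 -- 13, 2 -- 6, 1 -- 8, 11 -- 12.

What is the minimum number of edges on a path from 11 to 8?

Level 0: 11
Level 1: 0, 1, 2, 3, 6, 12, 13, 16
Level 2: 4, 5, 7, 8, 9, 10, 14, 15
8 first appears at level 2.

2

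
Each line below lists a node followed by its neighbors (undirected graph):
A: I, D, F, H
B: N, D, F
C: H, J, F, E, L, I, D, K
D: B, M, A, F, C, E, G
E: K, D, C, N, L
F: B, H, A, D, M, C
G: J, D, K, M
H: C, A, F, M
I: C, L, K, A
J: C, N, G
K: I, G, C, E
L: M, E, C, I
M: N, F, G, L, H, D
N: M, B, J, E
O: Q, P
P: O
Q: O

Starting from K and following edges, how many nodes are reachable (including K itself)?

14

BFS from K visits: K, I, G, E, C, L, A, M, J, D, N, H, F, B
Reachable nodes: 14 of 17 total.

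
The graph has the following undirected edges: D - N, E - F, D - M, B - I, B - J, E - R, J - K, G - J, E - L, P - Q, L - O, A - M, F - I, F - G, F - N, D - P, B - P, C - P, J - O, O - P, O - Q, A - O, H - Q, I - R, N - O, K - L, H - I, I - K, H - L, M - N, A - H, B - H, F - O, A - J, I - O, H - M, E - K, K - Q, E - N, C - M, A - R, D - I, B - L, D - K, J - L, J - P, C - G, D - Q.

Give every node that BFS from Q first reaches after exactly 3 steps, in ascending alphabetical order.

Level 0: Q
Level 1: D, H, K, O, P
Level 2: A, B, C, E, F, I, J, L, M, N
Level 3: G, R

G, R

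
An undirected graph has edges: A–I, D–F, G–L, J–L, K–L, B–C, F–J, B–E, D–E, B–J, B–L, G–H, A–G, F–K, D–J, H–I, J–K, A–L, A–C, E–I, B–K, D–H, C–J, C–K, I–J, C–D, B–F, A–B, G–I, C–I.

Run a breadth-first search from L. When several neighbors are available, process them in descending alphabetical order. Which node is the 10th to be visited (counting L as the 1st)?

D

Visit L; enqueue K, J, G, B, A → queue [K, J, G, B, A]
Visit K; enqueue F, C → queue [J, G, B, A, F, C]
Visit J; enqueue I, D → queue [G, B, A, F, C, I, D]
Visit G; enqueue H → queue [B, A, F, C, I, D, H]
Visit B; enqueue E → queue [A, F, C, I, D, H, E]
Visit A → queue [F, C, I, D, H, E]
Visit F → queue [C, I, D, H, E]
Visit C → queue [I, D, H, E]
Visit I → queue [D, H, E]
Visit D → queue [H, E]
Visit H → queue [E]
Visit E → queue []

Visit order: L, K, J, G, B, A, F, C, I, D, H, E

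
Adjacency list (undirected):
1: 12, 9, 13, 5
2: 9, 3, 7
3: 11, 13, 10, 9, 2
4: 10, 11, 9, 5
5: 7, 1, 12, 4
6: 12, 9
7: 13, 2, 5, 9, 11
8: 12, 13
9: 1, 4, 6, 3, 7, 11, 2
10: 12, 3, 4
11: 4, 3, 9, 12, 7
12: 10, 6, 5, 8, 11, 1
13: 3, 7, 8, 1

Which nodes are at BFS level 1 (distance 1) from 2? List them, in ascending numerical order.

3, 7, 9

Level 0: 2
Level 1: 3, 7, 9
Level 2: 1, 4, 5, 6, 10, 11, 13
Level 3: 8, 12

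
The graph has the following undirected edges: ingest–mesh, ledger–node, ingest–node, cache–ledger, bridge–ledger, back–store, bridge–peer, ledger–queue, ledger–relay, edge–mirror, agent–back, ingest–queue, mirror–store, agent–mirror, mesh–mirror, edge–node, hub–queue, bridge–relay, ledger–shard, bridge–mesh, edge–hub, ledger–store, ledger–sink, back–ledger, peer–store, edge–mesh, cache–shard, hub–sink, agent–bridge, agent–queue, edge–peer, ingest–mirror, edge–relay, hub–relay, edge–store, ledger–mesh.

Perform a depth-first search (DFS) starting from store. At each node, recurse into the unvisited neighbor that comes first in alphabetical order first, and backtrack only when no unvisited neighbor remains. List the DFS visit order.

store → back → agent → bridge → ledger → cache → shard → mesh → edge → hub → queue → ingest → mirror → node → relay → sink → peer

Visit store
store → back
back → agent
agent → bridge
bridge → ledger
ledger → cache
cache → shard
ledger → mesh
mesh → edge
edge → hub
hub → queue
queue → ingest
ingest → mirror
ingest → node
hub → relay
hub → sink
edge → peer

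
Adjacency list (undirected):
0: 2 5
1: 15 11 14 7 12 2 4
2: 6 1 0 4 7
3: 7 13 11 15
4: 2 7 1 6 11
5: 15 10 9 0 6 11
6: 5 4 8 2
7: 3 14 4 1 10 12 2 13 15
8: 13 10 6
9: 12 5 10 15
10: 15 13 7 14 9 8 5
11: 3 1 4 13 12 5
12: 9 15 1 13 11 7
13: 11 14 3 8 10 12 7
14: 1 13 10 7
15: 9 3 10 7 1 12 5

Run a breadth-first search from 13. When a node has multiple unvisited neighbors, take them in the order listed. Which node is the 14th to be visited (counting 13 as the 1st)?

9

Visit 13; enqueue 11, 14, 3, 8, 10, 12, 7 → queue [11, 14, 3, 8, 10, 12, 7]
Visit 11; enqueue 1, 4, 5 → queue [14, 3, 8, 10, 12, 7, 1, 4, 5]
Visit 14 → queue [3, 8, 10, 12, 7, 1, 4, 5]
Visit 3; enqueue 15 → queue [8, 10, 12, 7, 1, 4, 5, 15]
Visit 8; enqueue 6 → queue [10, 12, 7, 1, 4, 5, 15, 6]
Visit 10; enqueue 9 → queue [12, 7, 1, 4, 5, 15, 6, 9]
Visit 12 → queue [7, 1, 4, 5, 15, 6, 9]
Visit 7; enqueue 2 → queue [1, 4, 5, 15, 6, 9, 2]
Visit 1 → queue [4, 5, 15, 6, 9, 2]
Visit 4 → queue [5, 15, 6, 9, 2]
Visit 5; enqueue 0 → queue [15, 6, 9, 2, 0]
Visit 15 → queue [6, 9, 2, 0]
Visit 6 → queue [9, 2, 0]
Visit 9 → queue [2, 0]
Visit 2 → queue [0]
Visit 0 → queue []

Visit order: 13, 11, 14, 3, 8, 10, 12, 7, 1, 4, 5, 15, 6, 9, 2, 0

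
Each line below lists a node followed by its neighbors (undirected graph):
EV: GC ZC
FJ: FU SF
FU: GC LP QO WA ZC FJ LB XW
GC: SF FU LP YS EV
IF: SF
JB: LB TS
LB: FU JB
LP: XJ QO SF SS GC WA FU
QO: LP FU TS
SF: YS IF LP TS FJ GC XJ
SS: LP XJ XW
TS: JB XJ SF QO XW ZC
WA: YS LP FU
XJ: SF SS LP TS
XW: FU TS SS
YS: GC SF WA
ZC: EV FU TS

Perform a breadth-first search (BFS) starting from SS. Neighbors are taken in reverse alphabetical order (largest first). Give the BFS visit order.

SS, XW, XJ, LP, TS, FU, SF, WA, QO, GC, ZC, JB, LB, FJ, YS, IF, EV

Visit SS; enqueue XW, XJ, LP → queue [XW, XJ, LP]
Visit XW; enqueue TS, FU → queue [XJ, LP, TS, FU]
Visit XJ; enqueue SF → queue [LP, TS, FU, SF]
Visit LP; enqueue WA, QO, GC → queue [TS, FU, SF, WA, QO, GC]
Visit TS; enqueue ZC, JB → queue [FU, SF, WA, QO, GC, ZC, JB]
Visit FU; enqueue LB, FJ → queue [SF, WA, QO, GC, ZC, JB, LB, FJ]
Visit SF; enqueue YS, IF → queue [WA, QO, GC, ZC, JB, LB, FJ, YS, IF]
Visit WA → queue [QO, GC, ZC, JB, LB, FJ, YS, IF]
Visit QO → queue [GC, ZC, JB, LB, FJ, YS, IF]
Visit GC; enqueue EV → queue [ZC, JB, LB, FJ, YS, IF, EV]
Visit ZC → queue [JB, LB, FJ, YS, IF, EV]
Visit JB → queue [LB, FJ, YS, IF, EV]
Visit LB → queue [FJ, YS, IF, EV]
Visit FJ → queue [YS, IF, EV]
Visit YS → queue [IF, EV]
Visit IF → queue [EV]
Visit EV → queue []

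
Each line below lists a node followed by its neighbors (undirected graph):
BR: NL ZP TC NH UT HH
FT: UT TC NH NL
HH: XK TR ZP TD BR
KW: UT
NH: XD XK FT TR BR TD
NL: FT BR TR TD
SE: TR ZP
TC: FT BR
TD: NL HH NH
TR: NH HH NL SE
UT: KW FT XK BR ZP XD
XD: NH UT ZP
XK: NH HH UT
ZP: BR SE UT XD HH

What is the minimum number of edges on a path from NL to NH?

2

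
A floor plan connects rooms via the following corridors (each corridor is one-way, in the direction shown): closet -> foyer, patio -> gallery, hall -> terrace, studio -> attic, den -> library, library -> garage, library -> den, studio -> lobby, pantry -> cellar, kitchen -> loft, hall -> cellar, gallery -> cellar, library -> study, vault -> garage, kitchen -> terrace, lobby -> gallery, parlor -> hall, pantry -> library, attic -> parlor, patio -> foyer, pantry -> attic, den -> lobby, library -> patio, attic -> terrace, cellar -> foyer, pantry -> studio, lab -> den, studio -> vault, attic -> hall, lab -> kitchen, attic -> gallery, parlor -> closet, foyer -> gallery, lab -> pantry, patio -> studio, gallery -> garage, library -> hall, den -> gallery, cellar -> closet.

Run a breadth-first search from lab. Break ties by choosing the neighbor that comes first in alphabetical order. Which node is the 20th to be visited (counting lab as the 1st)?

Visit lab; enqueue den, kitchen, pantry → queue [den, kitchen, pantry]
Visit den; enqueue gallery, library, lobby → queue [kitchen, pantry, gallery, library, lobby]
Visit kitchen; enqueue loft, terrace → queue [pantry, gallery, library, lobby, loft, terrace]
Visit pantry; enqueue attic, cellar, studio → queue [gallery, library, lobby, loft, terrace, attic, cellar, studio]
Visit gallery; enqueue garage → queue [library, lobby, loft, terrace, attic, cellar, studio, garage]
Visit library; enqueue hall, patio, study → queue [lobby, loft, terrace, attic, cellar, studio, garage, hall, patio, study]
Visit lobby → queue [loft, terrace, attic, cellar, studio, garage, hall, patio, study]
Visit loft → queue [terrace, attic, cellar, studio, garage, hall, patio, study]
Visit terrace → queue [attic, cellar, studio, garage, hall, patio, study]
Visit attic; enqueue parlor → queue [cellar, studio, garage, hall, patio, study, parlor]
Visit cellar; enqueue closet, foyer → queue [studio, garage, hall, patio, study, parlor, closet, foyer]
Visit studio; enqueue vault → queue [garage, hall, patio, study, parlor, closet, foyer, vault]
Visit garage → queue [hall, patio, study, parlor, closet, foyer, vault]
Visit hall → queue [patio, study, parlor, closet, foyer, vault]
Visit patio → queue [study, parlor, closet, foyer, vault]
Visit study → queue [parlor, closet, foyer, vault]
Visit parlor → queue [closet, foyer, vault]
Visit closet → queue [foyer, vault]
Visit foyer → queue [vault]
Visit vault → queue []

Visit order: lab, den, kitchen, pantry, gallery, library, lobby, loft, terrace, attic, cellar, studio, garage, hall, patio, study, parlor, closet, foyer, vault

vault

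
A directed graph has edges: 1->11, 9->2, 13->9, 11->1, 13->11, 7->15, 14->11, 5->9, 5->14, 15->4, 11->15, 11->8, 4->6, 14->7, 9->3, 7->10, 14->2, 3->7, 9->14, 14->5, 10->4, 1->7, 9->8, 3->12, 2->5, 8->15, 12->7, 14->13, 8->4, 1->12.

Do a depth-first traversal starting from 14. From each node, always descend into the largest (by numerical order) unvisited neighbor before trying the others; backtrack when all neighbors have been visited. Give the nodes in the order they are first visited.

Visit 14
14 → 13
13 → 11
11 → 15
15 → 4
4 → 6
11 → 8
11 → 1
1 → 12
12 → 7
7 → 10
13 → 9
9 → 3
9 → 2
2 → 5

14 → 13 → 11 → 15 → 4 → 6 → 8 → 1 → 12 → 7 → 10 → 9 → 3 → 2 → 5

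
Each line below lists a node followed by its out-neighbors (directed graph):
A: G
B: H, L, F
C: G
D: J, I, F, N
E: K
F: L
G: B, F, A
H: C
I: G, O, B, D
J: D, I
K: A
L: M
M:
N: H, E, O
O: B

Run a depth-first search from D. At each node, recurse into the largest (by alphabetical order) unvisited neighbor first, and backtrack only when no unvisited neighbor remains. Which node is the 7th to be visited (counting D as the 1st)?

H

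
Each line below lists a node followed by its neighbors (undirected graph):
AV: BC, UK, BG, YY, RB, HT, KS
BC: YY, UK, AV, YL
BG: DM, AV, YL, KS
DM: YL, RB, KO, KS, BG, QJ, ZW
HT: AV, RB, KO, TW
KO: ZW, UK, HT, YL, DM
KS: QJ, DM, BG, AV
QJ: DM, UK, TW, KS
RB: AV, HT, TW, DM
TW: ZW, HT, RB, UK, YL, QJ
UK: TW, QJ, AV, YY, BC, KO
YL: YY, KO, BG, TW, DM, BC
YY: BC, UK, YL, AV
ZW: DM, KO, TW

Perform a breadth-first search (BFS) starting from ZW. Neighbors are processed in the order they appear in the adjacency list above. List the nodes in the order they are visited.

Visit ZW; enqueue DM, KO, TW → queue [DM, KO, TW]
Visit DM; enqueue YL, RB, KS, BG, QJ → queue [KO, TW, YL, RB, KS, BG, QJ]
Visit KO; enqueue UK, HT → queue [TW, YL, RB, KS, BG, QJ, UK, HT]
Visit TW → queue [YL, RB, KS, BG, QJ, UK, HT]
Visit YL; enqueue YY, BC → queue [RB, KS, BG, QJ, UK, HT, YY, BC]
Visit RB; enqueue AV → queue [KS, BG, QJ, UK, HT, YY, BC, AV]
Visit KS → queue [BG, QJ, UK, HT, YY, BC, AV]
Visit BG → queue [QJ, UK, HT, YY, BC, AV]
Visit QJ → queue [UK, HT, YY, BC, AV]
Visit UK → queue [HT, YY, BC, AV]
Visit HT → queue [YY, BC, AV]
Visit YY → queue [BC, AV]
Visit BC → queue [AV]
Visit AV → queue []

ZW -> DM -> KO -> TW -> YL -> RB -> KS -> BG -> QJ -> UK -> HT -> YY -> BC -> AV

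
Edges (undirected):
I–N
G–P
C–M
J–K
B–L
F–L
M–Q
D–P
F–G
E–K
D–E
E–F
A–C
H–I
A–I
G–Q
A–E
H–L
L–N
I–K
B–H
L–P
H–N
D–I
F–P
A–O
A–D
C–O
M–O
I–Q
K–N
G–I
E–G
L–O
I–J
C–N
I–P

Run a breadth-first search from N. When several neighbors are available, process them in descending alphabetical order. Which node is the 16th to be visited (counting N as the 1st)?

A

Visit N; enqueue L, K, I, H, C → queue [L, K, I, H, C]
Visit L; enqueue P, O, F, B → queue [K, I, H, C, P, O, F, B]
Visit K; enqueue J, E → queue [I, H, C, P, O, F, B, J, E]
Visit I; enqueue Q, G, D, A → queue [H, C, P, O, F, B, J, E, Q, G, D, A]
Visit H → queue [C, P, O, F, B, J, E, Q, G, D, A]
Visit C; enqueue M → queue [P, O, F, B, J, E, Q, G, D, A, M]
Visit P → queue [O, F, B, J, E, Q, G, D, A, M]
Visit O → queue [F, B, J, E, Q, G, D, A, M]
Visit F → queue [B, J, E, Q, G, D, A, M]
Visit B → queue [J, E, Q, G, D, A, M]
Visit J → queue [E, Q, G, D, A, M]
Visit E → queue [Q, G, D, A, M]
Visit Q → queue [G, D, A, M]
Visit G → queue [D, A, M]
Visit D → queue [A, M]
Visit A → queue [M]
Visit M → queue []

Visit order: N, L, K, I, H, C, P, O, F, B, J, E, Q, G, D, A, M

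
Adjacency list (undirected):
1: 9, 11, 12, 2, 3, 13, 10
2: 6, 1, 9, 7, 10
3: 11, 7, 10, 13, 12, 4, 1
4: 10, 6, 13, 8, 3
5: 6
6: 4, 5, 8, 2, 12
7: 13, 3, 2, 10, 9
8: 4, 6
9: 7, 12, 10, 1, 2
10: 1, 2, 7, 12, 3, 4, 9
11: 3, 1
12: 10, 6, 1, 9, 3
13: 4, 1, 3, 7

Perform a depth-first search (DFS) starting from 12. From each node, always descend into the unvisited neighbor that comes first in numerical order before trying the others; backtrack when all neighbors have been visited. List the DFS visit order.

Visit 12
12 → 1
1 → 2
2 → 6
6 → 4
4 → 3
3 → 7
7 → 9
9 → 10
7 → 13
3 → 11
4 → 8
6 → 5

12, 1, 2, 6, 4, 3, 7, 9, 10, 13, 11, 8, 5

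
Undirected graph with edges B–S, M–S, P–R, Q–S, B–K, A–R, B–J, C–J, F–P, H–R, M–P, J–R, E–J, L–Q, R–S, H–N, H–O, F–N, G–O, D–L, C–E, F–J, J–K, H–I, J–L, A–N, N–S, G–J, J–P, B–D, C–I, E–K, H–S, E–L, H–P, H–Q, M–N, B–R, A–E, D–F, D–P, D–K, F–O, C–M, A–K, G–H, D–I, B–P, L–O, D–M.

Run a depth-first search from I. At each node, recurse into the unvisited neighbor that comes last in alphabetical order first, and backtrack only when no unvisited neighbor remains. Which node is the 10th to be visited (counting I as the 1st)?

L

Visit I
I → H
H → S
S → R
R → P
P → M
M → N
N → F
F → O
O → L
L → Q
L → J
J → K
K → E
E → C
E → A
K → D
D → B
J → G

Visit order: I, H, S, R, P, M, N, F, O, L, Q, J, K, E, C, A, D, B, G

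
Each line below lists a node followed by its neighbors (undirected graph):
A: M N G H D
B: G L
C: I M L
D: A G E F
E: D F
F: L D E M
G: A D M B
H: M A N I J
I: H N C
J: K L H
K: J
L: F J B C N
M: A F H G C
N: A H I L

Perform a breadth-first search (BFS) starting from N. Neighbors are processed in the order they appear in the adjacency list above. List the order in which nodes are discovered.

Visit N; enqueue A, H, I, L → queue [A, H, I, L]
Visit A; enqueue M, G, D → queue [H, I, L, M, G, D]
Visit H; enqueue J → queue [I, L, M, G, D, J]
Visit I; enqueue C → queue [L, M, G, D, J, C]
Visit L; enqueue F, B → queue [M, G, D, J, C, F, B]
Visit M → queue [G, D, J, C, F, B]
Visit G → queue [D, J, C, F, B]
Visit D; enqueue E → queue [J, C, F, B, E]
Visit J; enqueue K → queue [C, F, B, E, K]
Visit C → queue [F, B, E, K]
Visit F → queue [B, E, K]
Visit B → queue [E, K]
Visit E → queue [K]
Visit K → queue []

N → A → H → I → L → M → G → D → J → C → F → B → E → K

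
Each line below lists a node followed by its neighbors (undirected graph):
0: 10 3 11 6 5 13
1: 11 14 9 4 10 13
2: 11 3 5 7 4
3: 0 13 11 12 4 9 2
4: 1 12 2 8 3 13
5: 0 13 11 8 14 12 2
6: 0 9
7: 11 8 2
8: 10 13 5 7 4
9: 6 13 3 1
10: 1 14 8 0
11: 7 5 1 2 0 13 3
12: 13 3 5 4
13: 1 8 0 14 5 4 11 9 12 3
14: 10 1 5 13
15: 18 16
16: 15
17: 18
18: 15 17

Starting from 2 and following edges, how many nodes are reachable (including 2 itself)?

15

BFS from 2 visits: 2, 11, 7, 5, 4, 3, 13, 1, 0, 8, 14, 12, 9, 10, 6
Reachable nodes: 15 of 19 total.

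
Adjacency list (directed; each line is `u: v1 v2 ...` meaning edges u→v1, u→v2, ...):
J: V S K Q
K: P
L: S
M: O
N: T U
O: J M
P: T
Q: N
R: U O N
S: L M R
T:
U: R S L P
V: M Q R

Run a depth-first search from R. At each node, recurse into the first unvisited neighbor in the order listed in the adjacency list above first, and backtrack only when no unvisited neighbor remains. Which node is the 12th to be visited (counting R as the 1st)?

K

Visit R
R → U
U → S
S → L
S → M
M → O
O → J
J → V
V → Q
Q → N
N → T
J → K
K → P

Visit order: R, U, S, L, M, O, J, V, Q, N, T, K, P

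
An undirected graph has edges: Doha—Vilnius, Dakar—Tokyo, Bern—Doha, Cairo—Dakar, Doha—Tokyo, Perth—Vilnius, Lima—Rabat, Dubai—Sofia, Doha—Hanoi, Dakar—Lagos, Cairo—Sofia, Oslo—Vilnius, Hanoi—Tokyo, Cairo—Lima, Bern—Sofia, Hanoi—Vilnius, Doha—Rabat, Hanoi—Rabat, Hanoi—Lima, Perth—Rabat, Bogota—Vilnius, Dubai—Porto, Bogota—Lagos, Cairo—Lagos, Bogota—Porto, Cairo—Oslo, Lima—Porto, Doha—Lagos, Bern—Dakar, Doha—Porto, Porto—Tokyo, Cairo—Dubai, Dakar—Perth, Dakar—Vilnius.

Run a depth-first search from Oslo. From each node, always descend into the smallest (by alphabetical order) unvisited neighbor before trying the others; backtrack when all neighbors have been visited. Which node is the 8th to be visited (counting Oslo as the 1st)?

Porto

Visit Oslo
Oslo → Cairo
Cairo → Dakar
Dakar → Bern
Bern → Doha
Doha → Hanoi
Hanoi → Lima
Lima → Porto
Porto → Bogota
Bogota → Lagos
Bogota → Vilnius
Vilnius → Perth
Perth → Rabat
Porto → Dubai
Dubai → Sofia
Porto → Tokyo

Visit order: Oslo, Cairo, Dakar, Bern, Doha, Hanoi, Lima, Porto, Bogota, Lagos, Vilnius, Perth, Rabat, Dubai, Sofia, Tokyo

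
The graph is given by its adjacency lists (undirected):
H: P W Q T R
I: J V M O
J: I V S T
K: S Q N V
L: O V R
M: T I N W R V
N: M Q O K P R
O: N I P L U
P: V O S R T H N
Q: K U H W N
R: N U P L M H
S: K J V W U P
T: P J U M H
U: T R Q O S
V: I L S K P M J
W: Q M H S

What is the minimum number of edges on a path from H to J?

2

Level 0: H
Level 1: P, Q, R, T, W
Level 2: J, K, L, M, N, O, S, U, V
Level 3: I
J first appears at level 2.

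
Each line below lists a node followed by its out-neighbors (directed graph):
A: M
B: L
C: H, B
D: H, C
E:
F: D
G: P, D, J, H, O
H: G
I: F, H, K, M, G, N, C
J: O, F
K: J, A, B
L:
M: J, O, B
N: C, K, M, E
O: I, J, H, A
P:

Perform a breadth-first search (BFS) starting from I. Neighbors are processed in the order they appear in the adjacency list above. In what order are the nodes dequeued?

I -> F -> H -> K -> M -> G -> N -> C -> D -> J -> A -> B -> O -> P -> E -> L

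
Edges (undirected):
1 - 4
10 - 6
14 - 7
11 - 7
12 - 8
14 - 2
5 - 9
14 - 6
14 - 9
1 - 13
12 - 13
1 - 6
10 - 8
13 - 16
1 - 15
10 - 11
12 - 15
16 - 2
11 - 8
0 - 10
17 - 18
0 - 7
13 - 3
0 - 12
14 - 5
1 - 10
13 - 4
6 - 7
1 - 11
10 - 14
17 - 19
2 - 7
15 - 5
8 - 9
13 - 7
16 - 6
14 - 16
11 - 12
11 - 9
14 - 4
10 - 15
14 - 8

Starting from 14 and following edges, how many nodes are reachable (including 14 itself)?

BFS from 14 visits: 14, 2, 4, 5, 6, 7, 8, 9, 10, 16, 1, 13, 15, 0, 11, 12, 3
Reachable nodes: 17 of 20 total.

17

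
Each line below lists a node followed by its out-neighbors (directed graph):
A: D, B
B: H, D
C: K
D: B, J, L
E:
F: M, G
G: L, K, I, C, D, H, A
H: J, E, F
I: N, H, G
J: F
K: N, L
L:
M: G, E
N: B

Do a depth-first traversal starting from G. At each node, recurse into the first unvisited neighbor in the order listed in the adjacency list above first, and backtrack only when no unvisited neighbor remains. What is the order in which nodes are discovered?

G -> L -> K -> N -> B -> H -> J -> F -> M -> E -> D -> I -> C -> A

Visit G
G → L
G → K
K → N
N → B
B → H
H → J
J → F
F → M
M → E
B → D
G → I
G → C
G → A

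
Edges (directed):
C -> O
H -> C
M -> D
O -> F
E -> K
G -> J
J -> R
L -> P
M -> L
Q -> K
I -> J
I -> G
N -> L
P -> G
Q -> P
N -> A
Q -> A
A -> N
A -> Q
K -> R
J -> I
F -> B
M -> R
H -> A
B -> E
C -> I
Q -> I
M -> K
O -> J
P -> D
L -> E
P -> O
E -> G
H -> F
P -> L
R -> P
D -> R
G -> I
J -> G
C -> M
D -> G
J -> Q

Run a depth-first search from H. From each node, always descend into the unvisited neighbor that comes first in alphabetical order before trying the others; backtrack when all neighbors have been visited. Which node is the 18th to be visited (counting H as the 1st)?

M

Visit H
H → A
A → N
N → L
L → E
E → G
G → I
I → J
J → Q
Q → K
K → R
R → P
P → D
P → O
O → F
F → B
H → C
C → M

Visit order: H, A, N, L, E, G, I, J, Q, K, R, P, D, O, F, B, C, M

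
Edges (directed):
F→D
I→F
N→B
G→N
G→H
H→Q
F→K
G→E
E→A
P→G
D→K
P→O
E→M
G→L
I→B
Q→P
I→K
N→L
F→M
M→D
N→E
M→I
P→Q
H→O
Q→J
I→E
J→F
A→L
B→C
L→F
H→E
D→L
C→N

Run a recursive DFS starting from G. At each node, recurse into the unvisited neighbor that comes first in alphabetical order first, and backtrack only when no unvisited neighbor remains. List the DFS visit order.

Visit G
G → E
E → A
A → L
L → F
F → D
D → K
F → M
M → I
I → B
B → C
C → N
G → H
H → O
H → Q
Q → J
Q → P

G, E, A, L, F, D, K, M, I, B, C, N, H, O, Q, J, P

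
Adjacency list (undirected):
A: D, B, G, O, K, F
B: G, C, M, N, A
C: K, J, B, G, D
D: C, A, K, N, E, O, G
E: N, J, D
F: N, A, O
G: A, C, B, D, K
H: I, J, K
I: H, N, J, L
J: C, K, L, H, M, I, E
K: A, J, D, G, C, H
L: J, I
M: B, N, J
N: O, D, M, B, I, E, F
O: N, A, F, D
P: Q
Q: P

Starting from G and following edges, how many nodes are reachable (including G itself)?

15

BFS from G visits: G, A, B, C, D, K, F, O, M, N, J, E, H, I, L
Reachable nodes: 15 of 17 total.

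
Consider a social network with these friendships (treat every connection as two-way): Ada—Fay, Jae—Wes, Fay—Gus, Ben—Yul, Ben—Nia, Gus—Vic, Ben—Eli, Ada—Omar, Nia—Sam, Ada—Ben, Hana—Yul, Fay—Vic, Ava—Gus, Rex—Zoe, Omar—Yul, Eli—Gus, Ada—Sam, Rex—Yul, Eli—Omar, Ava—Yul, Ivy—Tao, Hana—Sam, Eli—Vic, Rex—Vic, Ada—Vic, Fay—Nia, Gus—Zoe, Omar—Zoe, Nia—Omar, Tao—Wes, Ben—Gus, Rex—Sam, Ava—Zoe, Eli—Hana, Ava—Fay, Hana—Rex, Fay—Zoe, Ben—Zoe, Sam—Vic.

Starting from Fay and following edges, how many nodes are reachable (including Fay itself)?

14

BFS from Fay visits: Fay, Zoe, Vic, Nia, Gus, Ava, Ada, Rex, Omar, Ben, Sam, Eli, Yul, Hana
Reachable nodes: 14 of 18 total.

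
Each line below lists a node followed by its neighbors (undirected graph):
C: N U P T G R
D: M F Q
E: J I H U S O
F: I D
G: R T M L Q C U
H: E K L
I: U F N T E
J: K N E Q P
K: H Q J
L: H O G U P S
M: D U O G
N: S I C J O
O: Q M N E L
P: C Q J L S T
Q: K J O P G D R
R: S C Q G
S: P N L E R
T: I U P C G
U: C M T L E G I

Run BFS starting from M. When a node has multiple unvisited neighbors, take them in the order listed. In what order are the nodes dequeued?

M, D, U, O, G, F, Q, C, T, L, E, I, N, R, K, J, P, H, S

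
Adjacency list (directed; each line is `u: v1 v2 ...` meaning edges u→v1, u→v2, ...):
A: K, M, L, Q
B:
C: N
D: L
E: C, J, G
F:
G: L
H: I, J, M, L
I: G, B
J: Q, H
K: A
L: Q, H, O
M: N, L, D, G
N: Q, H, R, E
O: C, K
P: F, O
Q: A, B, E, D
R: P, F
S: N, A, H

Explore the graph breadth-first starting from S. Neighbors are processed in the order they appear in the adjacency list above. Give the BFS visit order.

Visit S; enqueue N, A, H → queue [N, A, H]
Visit N; enqueue Q, R, E → queue [A, H, Q, R, E]
Visit A; enqueue K, M, L → queue [H, Q, R, E, K, M, L]
Visit H; enqueue I, J → queue [Q, R, E, K, M, L, I, J]
Visit Q; enqueue B, D → queue [R, E, K, M, L, I, J, B, D]
Visit R; enqueue P, F → queue [E, K, M, L, I, J, B, D, P, F]
Visit E; enqueue C, G → queue [K, M, L, I, J, B, D, P, F, C, G]
Visit K → queue [M, L, I, J, B, D, P, F, C, G]
Visit M → queue [L, I, J, B, D, P, F, C, G]
Visit L; enqueue O → queue [I, J, B, D, P, F, C, G, O]
Visit I → queue [J, B, D, P, F, C, G, O]
Visit J → queue [B, D, P, F, C, G, O]
Visit B → queue [D, P, F, C, G, O]
Visit D → queue [P, F, C, G, O]
Visit P → queue [F, C, G, O]
Visit F → queue [C, G, O]
Visit C → queue [G, O]
Visit G → queue [O]
Visit O → queue []

S, N, A, H, Q, R, E, K, M, L, I, J, B, D, P, F, C, G, O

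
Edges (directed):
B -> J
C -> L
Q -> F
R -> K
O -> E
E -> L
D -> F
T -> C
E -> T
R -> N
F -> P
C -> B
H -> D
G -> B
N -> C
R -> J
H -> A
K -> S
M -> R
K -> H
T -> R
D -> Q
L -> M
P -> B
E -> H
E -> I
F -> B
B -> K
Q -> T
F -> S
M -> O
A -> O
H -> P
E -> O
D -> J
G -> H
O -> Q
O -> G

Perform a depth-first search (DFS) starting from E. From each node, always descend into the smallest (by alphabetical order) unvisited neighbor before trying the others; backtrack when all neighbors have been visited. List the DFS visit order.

Visit E
E → H
H → A
A → O
O → G
G → B
B → J
B → K
K → S
O → Q
Q → F
F → P
Q → T
T → C
C → L
L → M
M → R
R → N
H → D
E → I

E → H → A → O → G → B → J → K → S → Q → F → P → T → C → L → M → R → N → D → I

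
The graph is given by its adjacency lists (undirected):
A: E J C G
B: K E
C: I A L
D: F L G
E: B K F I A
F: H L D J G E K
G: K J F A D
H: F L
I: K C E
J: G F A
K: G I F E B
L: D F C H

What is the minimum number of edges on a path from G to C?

2

Level 0: G
Level 1: A, D, F, J, K
Level 2: B, C, E, H, I, L
C first appears at level 2.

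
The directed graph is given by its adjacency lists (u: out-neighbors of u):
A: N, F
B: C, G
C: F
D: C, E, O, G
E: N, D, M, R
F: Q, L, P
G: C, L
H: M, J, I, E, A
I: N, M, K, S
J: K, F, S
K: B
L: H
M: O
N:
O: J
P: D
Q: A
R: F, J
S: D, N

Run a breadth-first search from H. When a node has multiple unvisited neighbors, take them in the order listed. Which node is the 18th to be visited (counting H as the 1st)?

C

Visit H; enqueue M, J, I, E, A → queue [M, J, I, E, A]
Visit M; enqueue O → queue [J, I, E, A, O]
Visit J; enqueue K, F, S → queue [I, E, A, O, K, F, S]
Visit I; enqueue N → queue [E, A, O, K, F, S, N]
Visit E; enqueue D, R → queue [A, O, K, F, S, N, D, R]
Visit A → queue [O, K, F, S, N, D, R]
Visit O → queue [K, F, S, N, D, R]
Visit K; enqueue B → queue [F, S, N, D, R, B]
Visit F; enqueue Q, L, P → queue [S, N, D, R, B, Q, L, P]
Visit S → queue [N, D, R, B, Q, L, P]
Visit N → queue [D, R, B, Q, L, P]
Visit D; enqueue C, G → queue [R, B, Q, L, P, C, G]
Visit R → queue [B, Q, L, P, C, G]
Visit B → queue [Q, L, P, C, G]
Visit Q → queue [L, P, C, G]
Visit L → queue [P, C, G]
Visit P → queue [C, G]
Visit C → queue [G]
Visit G → queue []

Visit order: H, M, J, I, E, A, O, K, F, S, N, D, R, B, Q, L, P, C, G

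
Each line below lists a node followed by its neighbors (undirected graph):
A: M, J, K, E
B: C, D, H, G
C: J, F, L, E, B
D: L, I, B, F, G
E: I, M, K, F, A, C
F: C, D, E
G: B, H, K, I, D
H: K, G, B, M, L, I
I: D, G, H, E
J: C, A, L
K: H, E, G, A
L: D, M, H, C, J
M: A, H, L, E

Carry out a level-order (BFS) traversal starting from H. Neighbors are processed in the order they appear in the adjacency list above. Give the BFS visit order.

Visit H; enqueue K, G, B, M, L, I → queue [K, G, B, M, L, I]
Visit K; enqueue E, A → queue [G, B, M, L, I, E, A]
Visit G; enqueue D → queue [B, M, L, I, E, A, D]
Visit B; enqueue C → queue [M, L, I, E, A, D, C]
Visit M → queue [L, I, E, A, D, C]
Visit L; enqueue J → queue [I, E, A, D, C, J]
Visit I → queue [E, A, D, C, J]
Visit E; enqueue F → queue [A, D, C, J, F]
Visit A → queue [D, C, J, F]
Visit D → queue [C, J, F]
Visit C → queue [J, F]
Visit J → queue [F]
Visit F → queue []

H, K, G, B, M, L, I, E, A, D, C, J, F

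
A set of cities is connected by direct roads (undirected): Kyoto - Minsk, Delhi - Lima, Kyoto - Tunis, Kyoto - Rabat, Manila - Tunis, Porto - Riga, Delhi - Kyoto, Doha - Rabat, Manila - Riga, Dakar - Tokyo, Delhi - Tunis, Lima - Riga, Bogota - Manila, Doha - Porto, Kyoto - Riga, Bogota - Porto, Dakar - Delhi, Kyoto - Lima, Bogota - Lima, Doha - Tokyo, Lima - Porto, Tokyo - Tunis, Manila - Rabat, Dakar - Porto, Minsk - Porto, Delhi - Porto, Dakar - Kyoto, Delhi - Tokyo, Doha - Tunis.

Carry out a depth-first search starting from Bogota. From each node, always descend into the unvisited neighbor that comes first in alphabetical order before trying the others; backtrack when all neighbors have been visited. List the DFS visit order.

Bogota Lima Delhi Dakar Kyoto Minsk Porto Doha Rabat Manila Riga Tunis Tokyo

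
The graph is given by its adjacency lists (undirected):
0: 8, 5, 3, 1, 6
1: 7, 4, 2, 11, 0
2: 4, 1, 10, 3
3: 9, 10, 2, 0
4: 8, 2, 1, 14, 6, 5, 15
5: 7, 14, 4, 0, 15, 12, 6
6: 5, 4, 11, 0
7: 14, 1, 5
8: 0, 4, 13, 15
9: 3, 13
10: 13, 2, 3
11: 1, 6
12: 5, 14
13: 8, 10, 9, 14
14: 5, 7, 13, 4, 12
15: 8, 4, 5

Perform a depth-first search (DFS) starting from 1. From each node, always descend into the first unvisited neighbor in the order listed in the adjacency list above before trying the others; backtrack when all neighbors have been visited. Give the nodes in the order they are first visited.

Visit 1
1 → 7
7 → 14
14 → 5
5 → 4
4 → 8
8 → 0
0 → 3
3 → 9
9 → 13
13 → 10
10 → 2
0 → 6
6 → 11
8 → 15
5 → 12

1, 7, 14, 5, 4, 8, 0, 3, 9, 13, 10, 2, 6, 11, 15, 12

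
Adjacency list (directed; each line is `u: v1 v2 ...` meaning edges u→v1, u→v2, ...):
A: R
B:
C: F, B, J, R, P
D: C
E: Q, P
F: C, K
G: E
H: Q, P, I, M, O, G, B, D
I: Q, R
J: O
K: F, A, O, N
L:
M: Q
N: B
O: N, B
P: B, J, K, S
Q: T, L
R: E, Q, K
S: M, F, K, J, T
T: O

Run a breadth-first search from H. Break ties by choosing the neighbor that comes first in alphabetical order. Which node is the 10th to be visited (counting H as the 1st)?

C

Visit H; enqueue B, D, G, I, M, O, P, Q → queue [B, D, G, I, M, O, P, Q]
Visit B → queue [D, G, I, M, O, P, Q]
Visit D; enqueue C → queue [G, I, M, O, P, Q, C]
Visit G; enqueue E → queue [I, M, O, P, Q, C, E]
Visit I; enqueue R → queue [M, O, P, Q, C, E, R]
Visit M → queue [O, P, Q, C, E, R]
Visit O; enqueue N → queue [P, Q, C, E, R, N]
Visit P; enqueue J, K, S → queue [Q, C, E, R, N, J, K, S]
Visit Q; enqueue L, T → queue [C, E, R, N, J, K, S, L, T]
Visit C; enqueue F → queue [E, R, N, J, K, S, L, T, F]
Visit E → queue [R, N, J, K, S, L, T, F]
Visit R → queue [N, J, K, S, L, T, F]
Visit N → queue [J, K, S, L, T, F]
Visit J → queue [K, S, L, T, F]
Visit K; enqueue A → queue [S, L, T, F, A]
Visit S → queue [L, T, F, A]
Visit L → queue [T, F, A]
Visit T → queue [F, A]
Visit F → queue [A]
Visit A → queue []

Visit order: H, B, D, G, I, M, O, P, Q, C, E, R, N, J, K, S, L, T, F, A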